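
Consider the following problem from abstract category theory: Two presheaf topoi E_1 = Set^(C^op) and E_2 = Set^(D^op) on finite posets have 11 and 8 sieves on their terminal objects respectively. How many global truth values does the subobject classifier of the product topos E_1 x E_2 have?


In a product of presheaf topoi E_1 x E_2, the subobject classifier
is Omega = Omega_1 x Omega_2 (componentwise), so
|Omega(top)| = |Omega_1(top_1)| * |Omega_2(top_2)|.
= 11 * 8 = 88.

88


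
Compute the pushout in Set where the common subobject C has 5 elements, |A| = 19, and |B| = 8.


The pushout A +_C B identifies the images of C in A and B.
|A +_C B| = |A| + |B| - |C| (for injections).
= 19 + 8 - 5 = 22

22


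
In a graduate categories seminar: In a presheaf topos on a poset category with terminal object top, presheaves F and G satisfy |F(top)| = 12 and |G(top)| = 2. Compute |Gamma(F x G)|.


Global sections of a presheaf on a poset with terminal top satisfy
Gamma(H) ~ H(top). Presheaves admit pointwise products, so
(F x G)(top) = F(top) x G(top) (Cartesian product).
|Gamma(F x G)| = |F(top)| * |G(top)| = 12 * 2 = 24.

24


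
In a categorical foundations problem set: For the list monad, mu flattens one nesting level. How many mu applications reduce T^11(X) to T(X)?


Each application of mu: T^2 -> T removes one layer of nesting.
Starting at depth 11 (i.e., T^11(X)), we need to reach T(X).
Number of mu applications = 11 - 1 = 10

10


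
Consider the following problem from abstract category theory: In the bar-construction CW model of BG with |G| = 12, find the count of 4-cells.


In the bar-construction CW model of BG, the n-cells are indexed by
n-tuples [g_1|...|g_n] of non-identity elements of G (degenerate
simplices with some g_i = e do not contribute cells), so there are
(|G| - 1)^n n-cells.
For dim = 4 with |G| = 12:
cells = (12 - 1)^4 = 11^4 = 14641

14641


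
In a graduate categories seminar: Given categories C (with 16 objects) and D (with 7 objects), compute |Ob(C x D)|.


The product category C x D has objects that are pairs (c, d).
Number of pairs = |Ob(C)| * |Ob(D)| = 16 * 7 = 112

112


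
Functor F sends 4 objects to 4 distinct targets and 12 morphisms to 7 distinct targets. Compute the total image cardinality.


The image of F consists of distinct objects and distinct morphisms.
|Im(F)| on objects = 4
|Im(F)| on morphisms = 7
Total image cardinality = 4 + 7 = 11

11


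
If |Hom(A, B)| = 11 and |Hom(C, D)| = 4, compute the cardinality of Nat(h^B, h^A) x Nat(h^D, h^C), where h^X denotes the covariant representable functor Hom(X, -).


By the Yoneda lemma, Nat(h^B, h^A) is isomorphic to Hom(A, B),
so |Nat(h^B, h^A)| = |Hom(A, B)| and |Nat(h^D, h^C)| = |Hom(C, D)|.
|Hom(A, B)| = 11, |Hom(C, D)| = 4.
|Nat(h^B, h^A) x Nat(h^D, h^C)| = 11 * 4 = 44

44


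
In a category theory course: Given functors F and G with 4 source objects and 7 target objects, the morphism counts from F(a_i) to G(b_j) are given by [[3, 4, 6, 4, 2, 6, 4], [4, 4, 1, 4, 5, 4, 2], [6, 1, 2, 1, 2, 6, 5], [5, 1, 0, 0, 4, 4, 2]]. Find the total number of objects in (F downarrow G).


Objects of (F downarrow G) are triples (a, b, h: F(a)->G(b)).
The count equals the sum of all entries in the hom-matrix.
sum(row 0) = 29
sum(row 1) = 24
sum(row 2) = 23
sum(row 3) = 16
Grand total = 92

92


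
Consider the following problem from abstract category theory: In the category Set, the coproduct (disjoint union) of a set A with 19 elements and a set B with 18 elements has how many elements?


In Set, the coproduct A + B is the disjoint union.
|A + B| = |A| + |B| = 19 + 18 = 37

37


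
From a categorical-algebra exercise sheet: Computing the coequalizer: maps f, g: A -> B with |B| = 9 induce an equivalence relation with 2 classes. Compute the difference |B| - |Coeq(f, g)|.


The coequalizer Coeq(f, g) = B / ~ has one element per equivalence class.
|B| = 9, |Coeq(f, g)| = 2.
|B| - |Coeq(f, g)| = 9 - 2 = 7.

7


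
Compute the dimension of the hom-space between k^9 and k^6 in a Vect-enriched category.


In Vect-enriched categories, Hom(k^n, k^m) is the space of m x n matrices.
dim(Hom(k^9, k^6)) = 6 * 9 = 54

54


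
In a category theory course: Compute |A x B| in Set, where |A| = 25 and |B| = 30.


In Set, the product A x B is the Cartesian product.
By the universal property, |A x B| = |A| * |B|.
|A x B| = 25 * 30 = 750

750


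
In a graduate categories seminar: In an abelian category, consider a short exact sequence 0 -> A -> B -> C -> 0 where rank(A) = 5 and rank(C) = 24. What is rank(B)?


For a short exact sequence 0 -> A -> B -> C -> 0,
rank is additive: rank(B) = rank(A) + rank(C).
rank(B) = 5 + 24 = 29

29


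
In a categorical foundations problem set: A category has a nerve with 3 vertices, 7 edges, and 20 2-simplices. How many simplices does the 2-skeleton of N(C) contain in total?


The 2-skeleton of the nerve N(C) consists of simplices in dimensions 0, 1, 2:
  |N(C)_0| = 3 (objects)
  |N(C)_1| = 7 (morphisms)
  |N(C)_2| = 20 (composable pairs)
Total = 3 + 7 + 20 = 30

30


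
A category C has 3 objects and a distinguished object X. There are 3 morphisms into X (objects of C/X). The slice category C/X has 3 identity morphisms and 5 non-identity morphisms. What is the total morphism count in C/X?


In the slice category C/X, objects are morphisms to X.
Identity morphisms: 3 (one per object of C/X).
Non-identity morphisms: 5.
Total = 3 + 5 = 8

8


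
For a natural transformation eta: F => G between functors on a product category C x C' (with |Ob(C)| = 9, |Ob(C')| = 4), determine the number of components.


A natural transformation eta: F => G assigns one component morphism per
object of the domain category.
The domain is the product category C x C', so
|Ob(C x C')| = |Ob(C)| * |Ob(C')| = 9 * 4 = 36.
Therefore eta has 36 component morphisms.

36


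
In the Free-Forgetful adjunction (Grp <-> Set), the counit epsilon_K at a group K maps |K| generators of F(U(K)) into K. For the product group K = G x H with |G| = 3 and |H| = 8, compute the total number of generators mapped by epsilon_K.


The counit epsilon_K: F(U(K)) -> K of the Free-Forgetful adjunction
maps |K| generators of F(U(K)) into K. For K = G x H (the product group),
|G x H| = |G| * |H|.
Total generators mapped = 3 * 8 = 24.

24


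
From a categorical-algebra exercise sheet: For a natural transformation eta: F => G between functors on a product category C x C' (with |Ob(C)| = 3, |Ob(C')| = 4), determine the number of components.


A natural transformation eta: F => G assigns one component morphism per
object of the domain category.
The domain is the product category C x C', so
|Ob(C x C')| = |Ob(C)| * |Ob(C')| = 3 * 4 = 12.
Therefore eta has 12 component morphisms.

12


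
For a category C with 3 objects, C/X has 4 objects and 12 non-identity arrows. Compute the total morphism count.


In the slice category C/X, objects are morphisms to X.
Identity morphisms: 4 (one per object of C/X).
Non-identity morphisms: 12.
Total = 4 + 12 = 16

16


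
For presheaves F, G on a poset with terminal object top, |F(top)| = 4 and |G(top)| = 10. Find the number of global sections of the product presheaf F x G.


Global sections of a presheaf on a poset with terminal top satisfy
Gamma(H) ~ H(top). Presheaves admit pointwise products, so
(F x G)(top) = F(top) x G(top) (Cartesian product).
|Gamma(F x G)| = |F(top)| * |G(top)| = 4 * 10 = 40.

40


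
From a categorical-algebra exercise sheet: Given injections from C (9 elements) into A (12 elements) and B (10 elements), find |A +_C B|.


The pushout A +_C B identifies the images of C in A and B.
|A +_C B| = |A| + |B| - |C| (for injections).
= 12 + 10 - 9 = 13

13


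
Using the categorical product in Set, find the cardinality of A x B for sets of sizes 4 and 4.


In Set, the product A x B is the Cartesian product.
By the universal property, |A x B| = |A| * |B|.
|A x B| = 4 * 4 = 16

16


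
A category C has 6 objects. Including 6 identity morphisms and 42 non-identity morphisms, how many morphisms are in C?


Each object has an identity morphism, giving 6 identities.
Adding the 42 non-identity morphisms:
Total = 6 + 42 = 48

48


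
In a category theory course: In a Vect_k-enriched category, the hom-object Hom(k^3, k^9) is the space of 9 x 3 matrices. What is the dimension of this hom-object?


In Vect-enriched categories, Hom(k^n, k^m) is the space of m x n matrices.
dim(Hom(k^3, k^9)) = 9 * 3 = 27

27


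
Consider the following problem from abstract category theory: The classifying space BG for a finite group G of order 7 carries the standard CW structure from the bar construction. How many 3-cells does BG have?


In the bar-construction CW model of BG, the n-cells are indexed by
n-tuples [g_1|...|g_n] of non-identity elements of G (degenerate
simplices with some g_i = e do not contribute cells), so there are
(|G| - 1)^n n-cells.
For dim = 3 with |G| = 7:
cells = (7 - 1)^3 = 6^3 = 216

216


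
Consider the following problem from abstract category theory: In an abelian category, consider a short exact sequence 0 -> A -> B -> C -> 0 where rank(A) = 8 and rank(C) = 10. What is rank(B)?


For a short exact sequence 0 -> A -> B -> C -> 0,
rank is additive: rank(B) = rank(A) + rank(C).
rank(B) = 8 + 10 = 18

18


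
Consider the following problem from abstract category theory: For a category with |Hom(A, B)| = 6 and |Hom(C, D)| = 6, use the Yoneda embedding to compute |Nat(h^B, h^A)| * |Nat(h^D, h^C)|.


By the Yoneda lemma, Nat(h^B, h^A) is isomorphic to Hom(A, B),
so |Nat(h^B, h^A)| = |Hom(A, B)| and |Nat(h^D, h^C)| = |Hom(C, D)|.
|Hom(A, B)| = 6, |Hom(C, D)| = 6.
|Nat(h^B, h^A) x Nat(h^D, h^C)| = 6 * 6 = 36

36


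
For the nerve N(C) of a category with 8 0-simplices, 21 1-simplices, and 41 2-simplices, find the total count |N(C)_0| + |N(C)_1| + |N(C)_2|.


The 2-skeleton of the nerve N(C) consists of simplices in dimensions 0, 1, 2:
  |N(C)_0| = 8 (objects)
  |N(C)_1| = 21 (morphisms)
  |N(C)_2| = 41 (composable pairs)
Total = 8 + 21 + 41 = 70

70


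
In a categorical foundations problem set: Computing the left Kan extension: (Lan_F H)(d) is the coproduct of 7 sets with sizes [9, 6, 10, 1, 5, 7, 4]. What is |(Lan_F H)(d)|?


Pointwise, the left Kan extension (Lan_F H)(d) is the colimit, indexed
by the comma category (F downarrow d), of H composed with the
projection (F downarrow d) -> C. Here that colimit is given
as a coproduct (disjoint union) of sets, so its cardinality is the
sum of the sizes of the summands.
Coproduct of sets with sizes: 9 + 6 + 10 + 1 + 5 + 7 + 4
= 42

42


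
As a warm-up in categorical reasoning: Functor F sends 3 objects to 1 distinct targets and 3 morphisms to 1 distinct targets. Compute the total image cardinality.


The image of F consists of distinct objects and distinct morphisms.
|Im(F)| on objects = 1
|Im(F)| on morphisms = 1
Total image cardinality = 1 + 1 = 2

2


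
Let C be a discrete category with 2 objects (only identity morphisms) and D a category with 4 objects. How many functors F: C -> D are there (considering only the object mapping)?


A functor from a discrete category C to D is determined by
where each object maps. Each of the 2 objects of C can map
to any of the 4 objects of D independently.
Number of functors = 4^2 = 16

16


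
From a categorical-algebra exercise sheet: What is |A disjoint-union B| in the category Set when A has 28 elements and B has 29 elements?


In Set, the coproduct A + B is the disjoint union.
|A + B| = |A| + |B| = 28 + 29 = 57

57


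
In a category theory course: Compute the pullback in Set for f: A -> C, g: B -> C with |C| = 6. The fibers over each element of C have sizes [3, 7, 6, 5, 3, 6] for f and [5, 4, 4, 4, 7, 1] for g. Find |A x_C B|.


The pullback A x_C B consists of pairs (a, b) with f(a) = g(b).
For each element c in C, the fiber product has |f^-1(c)| * |g^-1(c)| elements.
Summing over C: 3 * 5 + 7 * 4 + 6 * 4 + 5 * 4 + 3 * 7 + 6 * 1
= 15 + 28 + 24 + 20 + 21 + 6 = 114

114


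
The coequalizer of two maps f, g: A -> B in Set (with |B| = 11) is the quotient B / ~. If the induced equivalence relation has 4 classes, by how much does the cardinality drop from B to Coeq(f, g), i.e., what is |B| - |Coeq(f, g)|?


The coequalizer Coeq(f, g) = B / ~ has one element per equivalence class.
|B| = 11, |Coeq(f, g)| = 4.
|B| - |Coeq(f, g)| = 11 - 4 = 7.

7


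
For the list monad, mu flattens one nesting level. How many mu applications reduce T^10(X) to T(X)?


Each application of mu: T^2 -> T removes one layer of nesting.
Starting at depth 10 (i.e., T^10(X)), we need to reach T(X).
Number of mu applications = 10 - 1 = 9

9


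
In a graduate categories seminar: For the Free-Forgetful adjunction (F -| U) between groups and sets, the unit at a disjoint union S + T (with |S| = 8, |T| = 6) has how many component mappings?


The unit eta_X: X -> U(F(X)) of the Free-Forgetful adjunction
maps each element of X to a generator of F(X). For X = S + T (disjoint
union in Set), |S + T| = |S| + |T|.
Total mappings = 8 + 6 = 14.

14


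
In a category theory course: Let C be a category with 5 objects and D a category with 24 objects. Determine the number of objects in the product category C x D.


The product category C x D has objects that are pairs (c, d).
Number of pairs = |Ob(C)| * |Ob(D)| = 5 * 24 = 120

120


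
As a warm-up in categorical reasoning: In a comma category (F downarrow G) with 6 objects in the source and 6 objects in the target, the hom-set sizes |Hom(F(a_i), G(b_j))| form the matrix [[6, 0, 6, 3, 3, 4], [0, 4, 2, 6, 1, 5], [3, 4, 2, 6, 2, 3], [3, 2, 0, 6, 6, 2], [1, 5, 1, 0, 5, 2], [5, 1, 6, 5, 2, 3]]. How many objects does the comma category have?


Objects of (F downarrow G) are triples (a, b, h: F(a)->G(b)).
The count equals the sum of all entries in the hom-matrix.
sum(row 0) = 22
sum(row 1) = 18
sum(row 2) = 20
sum(row 3) = 19
sum(row 4) = 14
sum(row 5) = 22
Grand total = 115

115


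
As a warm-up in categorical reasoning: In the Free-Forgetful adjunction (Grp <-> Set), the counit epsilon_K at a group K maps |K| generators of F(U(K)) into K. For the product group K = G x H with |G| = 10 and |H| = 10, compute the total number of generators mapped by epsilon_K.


The counit epsilon_K: F(U(K)) -> K of the Free-Forgetful adjunction
maps |K| generators of F(U(K)) into K. For K = G x H (the product group),
|G x H| = |G| * |H|.
Total generators mapped = 10 * 10 = 100.

100


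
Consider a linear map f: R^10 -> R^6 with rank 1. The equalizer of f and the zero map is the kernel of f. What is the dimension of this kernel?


The equalizer of f and the zero map is ker(f).
By the rank-nullity theorem: dim(ker(f)) = dim(domain) - rank(f).
dim(ker(f)) = 10 - 1 = 9

9


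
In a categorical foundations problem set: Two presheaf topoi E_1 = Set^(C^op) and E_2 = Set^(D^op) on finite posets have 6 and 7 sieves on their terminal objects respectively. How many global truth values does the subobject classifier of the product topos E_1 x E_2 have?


In a product of presheaf topoi E_1 x E_2, the subobject classifier
is Omega = Omega_1 x Omega_2 (componentwise), so
|Omega(top)| = |Omega_1(top_1)| * |Omega_2(top_2)|.
= 6 * 7 = 42.

42


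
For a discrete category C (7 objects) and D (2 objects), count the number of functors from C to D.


A functor from a discrete category C to D is determined by
where each object maps. Each of the 7 objects of C can map
to any of the 2 objects of D independently.
Number of functors = 2^7 = 128

128


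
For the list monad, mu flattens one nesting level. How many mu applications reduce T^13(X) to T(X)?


Each application of mu: T^2 -> T removes one layer of nesting.
Starting at depth 13 (i.e., T^13(X)), we need to reach T(X).
Number of mu applications = 13 - 1 = 12

12


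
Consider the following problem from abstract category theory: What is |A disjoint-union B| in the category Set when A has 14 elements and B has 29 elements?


In Set, the coproduct A + B is the disjoint union.
|A + B| = |A| + |B| = 14 + 29 = 43

43


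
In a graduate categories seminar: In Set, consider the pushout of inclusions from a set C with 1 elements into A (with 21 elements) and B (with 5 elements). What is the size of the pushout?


The pushout A +_C B identifies the images of C in A and B.
|A +_C B| = |A| + |B| - |C| (for injections).
= 21 + 5 - 1 = 25

25


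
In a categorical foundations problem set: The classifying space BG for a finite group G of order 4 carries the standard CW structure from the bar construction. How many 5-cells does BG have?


In the bar-construction CW model of BG, the n-cells are indexed by
n-tuples [g_1|...|g_n] of non-identity elements of G (degenerate
simplices with some g_i = e do not contribute cells), so there are
(|G| - 1)^n n-cells.
For dim = 5 with |G| = 4:
cells = (4 - 1)^5 = 3^5 = 243

243


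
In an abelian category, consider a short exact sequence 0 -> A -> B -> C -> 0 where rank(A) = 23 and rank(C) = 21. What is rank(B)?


For a short exact sequence 0 -> A -> B -> C -> 0,
rank is additive: rank(B) = rank(A) + rank(C).
rank(B) = 23 + 21 = 44

44


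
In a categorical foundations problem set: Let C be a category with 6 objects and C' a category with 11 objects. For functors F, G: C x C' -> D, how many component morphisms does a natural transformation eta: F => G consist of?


A natural transformation eta: F => G assigns one component morphism per
object of the domain category.
The domain is the product category C x C', so
|Ob(C x C')| = |Ob(C)| * |Ob(C')| = 6 * 11 = 66.
Therefore eta has 66 component morphisms.

66


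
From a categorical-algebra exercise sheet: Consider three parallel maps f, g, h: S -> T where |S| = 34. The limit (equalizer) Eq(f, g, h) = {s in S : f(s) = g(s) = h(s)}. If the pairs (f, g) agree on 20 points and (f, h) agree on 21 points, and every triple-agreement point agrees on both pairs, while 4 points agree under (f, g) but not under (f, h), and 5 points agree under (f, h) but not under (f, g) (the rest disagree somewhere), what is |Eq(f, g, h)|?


Eq(f, g, h) is the triple-agreement set: points in S where all three
maps take the same value. Using inclusion-exclusion on the pairwise data:
Pair (f, g) agrees on 20 points; pair (f, h) on 21 points.
Points agreeing under (f, g) but not (f, h) = 4; under (f, h) but not (f, g) = 5.
Triple-agreement = agreement-in-(f, g) minus points that agree under (f, g) but not (f, h):
|Eq(f, g, h)| = 20 - 4 = 16
(cross-check via (f, h): 21 - 5 = 16.)

16


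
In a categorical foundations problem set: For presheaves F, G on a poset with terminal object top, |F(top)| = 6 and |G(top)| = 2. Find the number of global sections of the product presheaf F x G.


Global sections of a presheaf on a poset with terminal top satisfy
Gamma(H) ~ H(top). Presheaves admit pointwise products, so
(F x G)(top) = F(top) x G(top) (Cartesian product).
|Gamma(F x G)| = |F(top)| * |G(top)| = 6 * 2 = 12.

12


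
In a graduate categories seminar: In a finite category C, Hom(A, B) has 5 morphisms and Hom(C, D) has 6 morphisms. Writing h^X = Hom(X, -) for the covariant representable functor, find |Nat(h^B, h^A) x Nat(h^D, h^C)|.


By the Yoneda lemma, Nat(h^B, h^A) is isomorphic to Hom(A, B),
so |Nat(h^B, h^A)| = |Hom(A, B)| and |Nat(h^D, h^C)| = |Hom(C, D)|.
|Hom(A, B)| = 5, |Hom(C, D)| = 6.
|Nat(h^B, h^A) x Nat(h^D, h^C)| = 5 * 6 = 30

30


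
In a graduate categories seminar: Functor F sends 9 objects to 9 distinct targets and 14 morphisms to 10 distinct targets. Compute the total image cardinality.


The image of F consists of distinct objects and distinct morphisms.
|Im(F)| on objects = 9
|Im(F)| on morphisms = 10
Total image cardinality = 9 + 10 = 19

19


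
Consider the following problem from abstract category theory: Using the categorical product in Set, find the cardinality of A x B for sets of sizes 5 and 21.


In Set, the product A x B is the Cartesian product.
By the universal property, |A x B| = |A| * |B|.
|A x B| = 5 * 21 = 105

105


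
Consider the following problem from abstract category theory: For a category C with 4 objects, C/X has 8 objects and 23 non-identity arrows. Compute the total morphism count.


In the slice category C/X, objects are morphisms to X.
Identity morphisms: 8 (one per object of C/X).
Non-identity morphisms: 23.
Total = 8 + 23 = 31

31


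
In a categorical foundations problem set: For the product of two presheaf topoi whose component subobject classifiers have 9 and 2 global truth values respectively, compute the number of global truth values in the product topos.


In a product of presheaf topoi E_1 x E_2, the subobject classifier
is Omega = Omega_1 x Omega_2 (componentwise), so
|Omega(top)| = |Omega_1(top_1)| * |Omega_2(top_2)|.
= 9 * 2 = 18.

18


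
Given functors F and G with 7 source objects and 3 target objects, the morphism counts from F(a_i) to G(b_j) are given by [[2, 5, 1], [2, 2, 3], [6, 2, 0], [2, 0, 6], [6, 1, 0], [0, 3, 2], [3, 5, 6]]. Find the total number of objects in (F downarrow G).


Objects of (F downarrow G) are triples (a, b, h: F(a)->G(b)).
The count equals the sum of all entries in the hom-matrix.
sum(row 0) = 8
sum(row 1) = 7
sum(row 2) = 8
sum(row 3) = 8
sum(row 4) = 7
sum(row 5) = 5
sum(row 6) = 14
Grand total = 57

57


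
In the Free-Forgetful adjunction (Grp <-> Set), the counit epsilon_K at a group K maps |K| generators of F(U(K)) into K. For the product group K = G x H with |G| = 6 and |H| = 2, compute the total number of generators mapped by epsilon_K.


The counit epsilon_K: F(U(K)) -> K of the Free-Forgetful adjunction
maps |K| generators of F(U(K)) into K. For K = G x H (the product group),
|G x H| = |G| * |H|.
Total generators mapped = 6 * 2 = 12.

12


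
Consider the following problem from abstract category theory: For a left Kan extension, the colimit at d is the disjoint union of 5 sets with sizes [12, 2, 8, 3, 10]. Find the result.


Pointwise, the left Kan extension (Lan_F H)(d) is the colimit, indexed
by the comma category (F downarrow d), of H composed with the
projection (F downarrow d) -> C. Here that colimit is given
as a coproduct (disjoint union) of sets, so its cardinality is the
sum of the sizes of the summands.
Coproduct of sets with sizes: 12 + 2 + 8 + 3 + 10
= 35

35


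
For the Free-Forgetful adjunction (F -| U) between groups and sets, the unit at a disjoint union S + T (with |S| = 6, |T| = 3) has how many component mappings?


The unit eta_X: X -> U(F(X)) of the Free-Forgetful adjunction
maps each element of X to a generator of F(X). For X = S + T (disjoint
union in Set), |S + T| = |S| + |T|.
Total mappings = 6 + 3 = 9.

9


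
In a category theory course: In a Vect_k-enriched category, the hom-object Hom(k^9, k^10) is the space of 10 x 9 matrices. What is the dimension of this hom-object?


In Vect-enriched categories, Hom(k^n, k^m) is the space of m x n matrices.
dim(Hom(k^9, k^10)) = 10 * 9 = 90

90


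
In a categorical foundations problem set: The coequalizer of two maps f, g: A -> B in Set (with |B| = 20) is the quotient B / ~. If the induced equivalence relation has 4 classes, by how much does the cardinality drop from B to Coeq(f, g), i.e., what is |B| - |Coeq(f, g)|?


The coequalizer Coeq(f, g) = B / ~ has one element per equivalence class.
|B| = 20, |Coeq(f, g)| = 4.
|B| - |Coeq(f, g)| = 20 - 4 = 16.

16


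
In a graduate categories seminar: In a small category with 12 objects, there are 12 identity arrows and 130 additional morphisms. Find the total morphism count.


Each object has an identity morphism, giving 12 identities.
Adding the 130 non-identity morphisms:
Total = 12 + 130 = 142

142


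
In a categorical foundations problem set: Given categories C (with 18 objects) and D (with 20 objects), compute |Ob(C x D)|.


The product category C x D has objects that are pairs (c, d).
Number of pairs = |Ob(C)| * |Ob(D)| = 18 * 20 = 360

360


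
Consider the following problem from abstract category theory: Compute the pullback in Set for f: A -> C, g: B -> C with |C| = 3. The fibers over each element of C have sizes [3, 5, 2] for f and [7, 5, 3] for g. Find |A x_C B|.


The pullback A x_C B consists of pairs (a, b) with f(a) = g(b).
For each element c in C, the fiber product has |f^-1(c)| * |g^-1(c)| elements.
Summing over C: 3 * 7 + 5 * 5 + 2 * 3
= 21 + 25 + 6 = 52

52


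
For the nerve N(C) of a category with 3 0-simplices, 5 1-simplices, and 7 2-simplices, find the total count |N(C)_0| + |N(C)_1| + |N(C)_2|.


The 2-skeleton of the nerve N(C) consists of simplices in dimensions 0, 1, 2:
  |N(C)_0| = 3 (objects)
  |N(C)_1| = 5 (morphisms)
  |N(C)_2| = 7 (composable pairs)
Total = 3 + 5 + 7 = 15

15


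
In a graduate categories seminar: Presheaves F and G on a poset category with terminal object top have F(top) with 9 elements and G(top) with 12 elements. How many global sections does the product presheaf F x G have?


Global sections of a presheaf on a poset with terminal top satisfy
Gamma(H) ~ H(top). Presheaves admit pointwise products, so
(F x G)(top) = F(top) x G(top) (Cartesian product).
|Gamma(F x G)| = |F(top)| * |G(top)| = 9 * 12 = 108.

108


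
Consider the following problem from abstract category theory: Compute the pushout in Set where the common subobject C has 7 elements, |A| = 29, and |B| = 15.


The pushout A +_C B identifies the images of C in A and B.
|A +_C B| = |A| + |B| - |C| (for injections).
= 29 + 15 - 7 = 37

37


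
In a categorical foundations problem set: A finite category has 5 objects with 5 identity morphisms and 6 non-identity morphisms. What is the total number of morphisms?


Each object has an identity morphism, giving 5 identities.
Adding the 6 non-identity morphisms:
Total = 5 + 6 = 11

11


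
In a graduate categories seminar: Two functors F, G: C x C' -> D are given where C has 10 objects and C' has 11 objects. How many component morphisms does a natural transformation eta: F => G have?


A natural transformation eta: F => G assigns one component morphism per
object of the domain category.
The domain is the product category C x C', so
|Ob(C x C')| = |Ob(C)| * |Ob(C')| = 10 * 11 = 110.
Therefore eta has 110 component morphisms.

110


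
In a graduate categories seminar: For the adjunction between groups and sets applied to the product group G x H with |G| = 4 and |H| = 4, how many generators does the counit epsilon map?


The counit epsilon_K: F(U(K)) -> K of the Free-Forgetful adjunction
maps |K| generators of F(U(K)) into K. For K = G x H (the product group),
|G x H| = |G| * |H|.
Total generators mapped = 4 * 4 = 16.

16


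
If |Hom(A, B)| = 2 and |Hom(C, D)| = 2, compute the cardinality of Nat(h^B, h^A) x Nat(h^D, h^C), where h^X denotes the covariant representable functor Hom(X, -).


By the Yoneda lemma, Nat(h^B, h^A) is isomorphic to Hom(A, B),
so |Nat(h^B, h^A)| = |Hom(A, B)| and |Nat(h^D, h^C)| = |Hom(C, D)|.
|Hom(A, B)| = 2, |Hom(C, D)| = 2.
|Nat(h^B, h^A) x Nat(h^D, h^C)| = 2 * 2 = 4

4


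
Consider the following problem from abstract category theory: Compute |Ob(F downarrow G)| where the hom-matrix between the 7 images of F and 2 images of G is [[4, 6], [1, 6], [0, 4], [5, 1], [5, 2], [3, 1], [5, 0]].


Objects of (F downarrow G) are triples (a, b, h: F(a)->G(b)).
The count equals the sum of all entries in the hom-matrix.
sum(row 0) = 10
sum(row 1) = 7
sum(row 2) = 4
sum(row 3) = 6
sum(row 4) = 7
sum(row 5) = 4
sum(row 6) = 5
Grand total = 43

43


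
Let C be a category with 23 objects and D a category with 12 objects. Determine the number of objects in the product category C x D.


The product category C x D has objects that are pairs (c, d).
Number of pairs = |Ob(C)| * |Ob(D)| = 23 * 12 = 276

276


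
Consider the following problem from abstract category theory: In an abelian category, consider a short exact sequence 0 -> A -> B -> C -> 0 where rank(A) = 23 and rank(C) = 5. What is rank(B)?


For a short exact sequence 0 -> A -> B -> C -> 0,
rank is additive: rank(B) = rank(A) + rank(C).
rank(B) = 23 + 5 = 28

28


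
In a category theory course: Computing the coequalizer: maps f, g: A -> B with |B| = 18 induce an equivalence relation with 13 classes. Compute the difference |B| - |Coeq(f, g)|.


The coequalizer Coeq(f, g) = B / ~ has one element per equivalence class.
|B| = 18, |Coeq(f, g)| = 13.
|B| - |Coeq(f, g)| = 18 - 13 = 5.

5


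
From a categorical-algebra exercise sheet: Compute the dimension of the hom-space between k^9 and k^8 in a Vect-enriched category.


In Vect-enriched categories, Hom(k^n, k^m) is the space of m x n matrices.
dim(Hom(k^9, k^8)) = 8 * 9 = 72

72


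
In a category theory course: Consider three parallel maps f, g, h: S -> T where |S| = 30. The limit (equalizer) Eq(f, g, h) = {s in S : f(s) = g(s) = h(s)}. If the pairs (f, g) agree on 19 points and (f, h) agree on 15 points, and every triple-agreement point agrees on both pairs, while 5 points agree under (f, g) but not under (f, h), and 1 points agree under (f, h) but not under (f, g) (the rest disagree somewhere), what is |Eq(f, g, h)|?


Eq(f, g, h) is the triple-agreement set: points in S where all three
maps take the same value. Using inclusion-exclusion on the pairwise data:
Pair (f, g) agrees on 19 points; pair (f, h) on 15 points.
Points agreeing under (f, g) but not (f, h) = 5; under (f, h) but not (f, g) = 1.
Triple-agreement = agreement-in-(f, g) minus points that agree under (f, g) but not (f, h):
|Eq(f, g, h)| = 19 - 5 = 14
(cross-check via (f, h): 15 - 1 = 14.)

14


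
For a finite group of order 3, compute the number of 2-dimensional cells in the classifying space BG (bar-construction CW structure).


In the bar-construction CW model of BG, the n-cells are indexed by
n-tuples [g_1|...|g_n] of non-identity elements of G (degenerate
simplices with some g_i = e do not contribute cells), so there are
(|G| - 1)^n n-cells.
For dim = 2 with |G| = 3:
cells = (3 - 1)^2 = 2^2 = 4

4


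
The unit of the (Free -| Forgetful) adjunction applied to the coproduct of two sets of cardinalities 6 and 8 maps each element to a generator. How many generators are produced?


The unit eta_X: X -> U(F(X)) of the Free-Forgetful adjunction
maps each element of X to a generator of F(X). For X = S + T (disjoint
union in Set), |S + T| = |S| + |T|.
Total mappings = 6 + 8 = 14.

14


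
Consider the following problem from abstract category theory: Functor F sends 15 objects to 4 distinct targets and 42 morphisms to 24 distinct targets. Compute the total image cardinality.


The image of F consists of distinct objects and distinct morphisms.
|Im(F)| on objects = 4
|Im(F)| on morphisms = 24
Total image cardinality = 4 + 24 = 28

28


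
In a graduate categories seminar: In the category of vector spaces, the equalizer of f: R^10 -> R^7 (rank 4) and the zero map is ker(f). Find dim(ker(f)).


The equalizer of f and the zero map is ker(f).
By the rank-nullity theorem: dim(ker(f)) = dim(domain) - rank(f).
dim(ker(f)) = 10 - 4 = 6

6


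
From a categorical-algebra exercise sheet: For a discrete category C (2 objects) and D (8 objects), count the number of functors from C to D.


A functor from a discrete category C to D is determined by
where each object maps. Each of the 2 objects of C can map
to any of the 8 objects of D independently.
Number of functors = 8^2 = 64

64


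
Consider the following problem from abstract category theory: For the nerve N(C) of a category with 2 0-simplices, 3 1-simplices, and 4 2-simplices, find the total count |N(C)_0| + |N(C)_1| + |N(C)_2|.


The 2-skeleton of the nerve N(C) consists of simplices in dimensions 0, 1, 2:
  |N(C)_0| = 2 (objects)
  |N(C)_1| = 3 (morphisms)
  |N(C)_2| = 4 (composable pairs)
Total = 2 + 3 + 4 = 9

9


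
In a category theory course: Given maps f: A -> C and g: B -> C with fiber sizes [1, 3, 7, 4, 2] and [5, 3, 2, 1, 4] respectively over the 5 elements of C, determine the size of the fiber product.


The pullback A x_C B consists of pairs (a, b) with f(a) = g(b).
For each element c in C, the fiber product has |f^-1(c)| * |g^-1(c)| elements.
Summing over C: 1 * 5 + 3 * 3 + 7 * 2 + 4 * 1 + 2 * 4
= 5 + 9 + 14 + 4 + 8 = 40

40


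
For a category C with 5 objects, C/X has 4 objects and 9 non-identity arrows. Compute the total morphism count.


In the slice category C/X, objects are morphisms to X.
Identity morphisms: 4 (one per object of C/X).
Non-identity morphisms: 9.
Total = 4 + 9 = 13

13


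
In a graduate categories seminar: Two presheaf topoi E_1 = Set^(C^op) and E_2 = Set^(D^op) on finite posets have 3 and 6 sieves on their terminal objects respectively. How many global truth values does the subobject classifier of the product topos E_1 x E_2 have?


In a product of presheaf topoi E_1 x E_2, the subobject classifier
is Omega = Omega_1 x Omega_2 (componentwise), so
|Omega(top)| = |Omega_1(top_1)| * |Omega_2(top_2)|.
= 3 * 6 = 18.

18


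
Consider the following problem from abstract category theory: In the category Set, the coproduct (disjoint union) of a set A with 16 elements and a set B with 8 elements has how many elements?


In Set, the coproduct A + B is the disjoint union.
|A + B| = |A| + |B| = 16 + 8 = 24

24


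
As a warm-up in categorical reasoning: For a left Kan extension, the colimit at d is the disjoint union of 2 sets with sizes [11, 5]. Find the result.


Pointwise, the left Kan extension (Lan_F H)(d) is the colimit, indexed
by the comma category (F downarrow d), of H composed with the
projection (F downarrow d) -> C. Here that colimit is given
as a coproduct (disjoint union) of sets, so its cardinality is the
sum of the sizes of the summands.
Coproduct of sets with sizes: 11 + 5
= 16

16


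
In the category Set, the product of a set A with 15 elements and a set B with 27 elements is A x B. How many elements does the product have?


In Set, the product A x B is the Cartesian product.
By the universal property, |A x B| = |A| * |B|.
|A x B| = 15 * 27 = 405

405


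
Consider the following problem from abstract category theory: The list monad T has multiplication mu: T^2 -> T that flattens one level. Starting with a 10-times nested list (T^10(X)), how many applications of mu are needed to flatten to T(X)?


Each application of mu: T^2 -> T removes one layer of nesting.
Starting at depth 10 (i.e., T^10(X)), we need to reach T(X).
Number of mu applications = 10 - 1 = 9

9


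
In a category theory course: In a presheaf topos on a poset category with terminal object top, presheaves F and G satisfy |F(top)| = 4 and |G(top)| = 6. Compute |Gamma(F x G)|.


Global sections of a presheaf on a poset with terminal top satisfy
Gamma(H) ~ H(top). Presheaves admit pointwise products, so
(F x G)(top) = F(top) x G(top) (Cartesian product).
|Gamma(F x G)| = |F(top)| * |G(top)| = 4 * 6 = 24.

24


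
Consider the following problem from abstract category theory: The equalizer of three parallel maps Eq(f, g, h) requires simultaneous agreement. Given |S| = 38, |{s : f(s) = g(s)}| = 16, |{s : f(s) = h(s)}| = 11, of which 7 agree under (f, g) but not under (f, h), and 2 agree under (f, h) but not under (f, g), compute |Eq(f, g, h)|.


Eq(f, g, h) is the triple-agreement set: points in S where all three
maps take the same value. Using inclusion-exclusion on the pairwise data:
Pair (f, g) agrees on 16 points; pair (f, h) on 11 points.
Points agreeing under (f, g) but not (f, h) = 7; under (f, h) but not (f, g) = 2.
Triple-agreement = agreement-in-(f, g) minus points that agree under (f, g) but not (f, h):
|Eq(f, g, h)| = 16 - 7 = 9
(cross-check via (f, h): 11 - 2 = 9.)

9


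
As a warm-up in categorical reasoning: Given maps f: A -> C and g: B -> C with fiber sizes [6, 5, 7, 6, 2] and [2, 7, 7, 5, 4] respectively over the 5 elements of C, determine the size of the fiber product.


The pullback A x_C B consists of pairs (a, b) with f(a) = g(b).
For each element c in C, the fiber product has |f^-1(c)| * |g^-1(c)| elements.
Summing over C: 6 * 2 + 5 * 7 + 7 * 7 + 6 * 5 + 2 * 4
= 12 + 35 + 49 + 30 + 8 = 134

134


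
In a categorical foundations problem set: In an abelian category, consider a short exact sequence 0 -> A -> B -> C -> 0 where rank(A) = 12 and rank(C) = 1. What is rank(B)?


For a short exact sequence 0 -> A -> B -> C -> 0,
rank is additive: rank(B) = rank(A) + rank(C).
rank(B) = 12 + 1 = 13

13


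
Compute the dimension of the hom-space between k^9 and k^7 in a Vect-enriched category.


In Vect-enriched categories, Hom(k^n, k^m) is the space of m x n matrices.
dim(Hom(k^9, k^7)) = 7 * 9 = 63

63


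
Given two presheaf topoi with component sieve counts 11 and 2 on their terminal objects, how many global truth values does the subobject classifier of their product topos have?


In a product of presheaf topoi E_1 x E_2, the subobject classifier
is Omega = Omega_1 x Omega_2 (componentwise), so
|Omega(top)| = |Omega_1(top_1)| * |Omega_2(top_2)|.
= 11 * 2 = 22.

22


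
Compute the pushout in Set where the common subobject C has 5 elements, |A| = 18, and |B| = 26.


The pushout A +_C B identifies the images of C in A and B.
|A +_C B| = |A| + |B| - |C| (for injections).
= 18 + 26 - 5 = 39

39


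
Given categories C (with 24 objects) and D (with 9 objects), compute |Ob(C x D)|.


The product category C x D has objects that are pairs (c, d).
Number of pairs = |Ob(C)| * |Ob(D)| = 24 * 9 = 216

216


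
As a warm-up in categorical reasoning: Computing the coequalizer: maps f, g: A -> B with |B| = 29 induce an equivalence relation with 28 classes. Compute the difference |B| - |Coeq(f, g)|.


The coequalizer Coeq(f, g) = B / ~ has one element per equivalence class.
|B| = 29, |Coeq(f, g)| = 28.
|B| - |Coeq(f, g)| = 29 - 28 = 1.

1


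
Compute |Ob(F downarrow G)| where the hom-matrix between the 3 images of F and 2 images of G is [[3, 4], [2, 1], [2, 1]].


Objects of (F downarrow G) are triples (a, b, h: F(a)->G(b)).
The count equals the sum of all entries in the hom-matrix.
sum(row 0) = 7
sum(row 1) = 3
sum(row 2) = 3
Grand total = 13

13


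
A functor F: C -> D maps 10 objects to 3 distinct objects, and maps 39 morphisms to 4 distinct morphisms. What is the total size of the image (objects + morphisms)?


The image of F consists of distinct objects and distinct morphisms.
|Im(F)| on objects = 3
|Im(F)| on morphisms = 4
Total image cardinality = 3 + 4 = 7

7


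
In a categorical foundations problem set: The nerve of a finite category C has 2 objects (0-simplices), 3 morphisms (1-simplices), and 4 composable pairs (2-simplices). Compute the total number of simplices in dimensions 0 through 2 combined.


The 2-skeleton of the nerve N(C) consists of simplices in dimensions 0, 1, 2:
  |N(C)_0| = 2 (objects)
  |N(C)_1| = 3 (morphisms)
  |N(C)_2| = 4 (composable pairs)
Total = 2 + 3 + 4 = 9

9


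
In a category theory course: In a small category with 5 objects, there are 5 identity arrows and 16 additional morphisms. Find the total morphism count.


Each object has an identity morphism, giving 5 identities.
Adding the 16 non-identity morphisms:
Total = 5 + 16 = 21

21


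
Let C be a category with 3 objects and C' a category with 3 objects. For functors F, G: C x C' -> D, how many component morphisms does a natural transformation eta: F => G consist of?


A natural transformation eta: F => G assigns one component morphism per
object of the domain category.
The domain is the product category C x C', so
|Ob(C x C')| = |Ob(C)| * |Ob(C')| = 3 * 3 = 9.
Therefore eta has 9 component morphisms.

9


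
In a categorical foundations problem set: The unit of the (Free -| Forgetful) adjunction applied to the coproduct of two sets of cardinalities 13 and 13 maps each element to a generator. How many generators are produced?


The unit eta_X: X -> U(F(X)) of the Free-Forgetful adjunction
maps each element of X to a generator of F(X). For X = S + T (disjoint
union in Set), |S + T| = |S| + |T|.
Total mappings = 13 + 13 = 26.

26
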